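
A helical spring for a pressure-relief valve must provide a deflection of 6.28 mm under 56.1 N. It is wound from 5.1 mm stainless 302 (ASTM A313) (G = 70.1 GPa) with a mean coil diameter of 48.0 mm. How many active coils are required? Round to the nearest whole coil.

6

Required rate k = F/δ = 56.1/6.28 = 8.9331 N/mm
N_a = Gd⁴/(8D³k) = (70.1×10³ × 5.1⁴)/(8 × 48.0³ × 8.9331)
    = 4.74241e+07 / 7.90345e+06 = 6 → 6 coils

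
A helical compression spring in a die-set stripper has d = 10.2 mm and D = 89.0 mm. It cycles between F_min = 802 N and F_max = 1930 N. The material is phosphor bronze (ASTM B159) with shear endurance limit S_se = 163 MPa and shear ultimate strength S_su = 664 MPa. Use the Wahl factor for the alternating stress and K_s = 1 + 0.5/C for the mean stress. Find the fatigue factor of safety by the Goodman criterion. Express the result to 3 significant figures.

C = D/d = 89.0/10.2 = 8.7255; K_W = (4C−1)/(4C−4)+0.615/C = 1.1676; K_s = 1+0.5/C = 1.0573
F_a = (F_max−F_min)/2 = 564 N; F_m = (F_max+F_min)/2 = 1366 N
τ_a = K_W·8F_aD/(πd³) = 1.1676 × 120.45 = 140.63 MPa
τ_m = K_s·8F_mD/(πd³) = 1.0573 × 291.73 = 308.45 MPa
Goodman: 1/n_f = τ_a/S_se + τ_m/S_su = 140.63/163 + 308.45/664 = 0.86278 + 0.46453 = 1.3273
n_f = 1/1.3273 = 0.7534

0.753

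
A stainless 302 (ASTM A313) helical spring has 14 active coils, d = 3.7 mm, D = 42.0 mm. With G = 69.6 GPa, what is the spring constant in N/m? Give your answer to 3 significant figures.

1570 N/m

k = Gd⁴/(8D³N_a) = (69.6×10³ × 3.7⁴) / (8 × 42.0³ × 14)
  = 1.30442e+07 / 8.29786e+06 = 1.572 N/mm = 1572 N/m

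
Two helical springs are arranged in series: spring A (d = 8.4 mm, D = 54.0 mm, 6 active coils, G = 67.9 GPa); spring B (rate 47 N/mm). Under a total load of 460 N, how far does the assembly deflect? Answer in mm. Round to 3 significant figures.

k_A = Gd⁴/(8D³N_a) = (67.9×10³)(8.4⁴)/(8·54.0³·6) = 44.726 N/mm
Series: 1/k_eq = 1/44.726 + 1/47 = 0.043635; k_eq = 22.918 N/mm
δ = F/k_eq = 460/22.918 = 20.072 mm

20.1 mm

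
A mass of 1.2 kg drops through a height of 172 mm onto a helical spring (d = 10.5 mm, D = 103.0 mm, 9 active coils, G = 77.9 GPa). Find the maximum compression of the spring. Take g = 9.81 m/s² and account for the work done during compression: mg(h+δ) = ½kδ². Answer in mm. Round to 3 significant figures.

k = Gd⁴/(8D³N_a) = (77.9×10³)(10.5⁴)/(8·103.0³·9) = 12.035 N/mm
W = mg = 1.2 × 9.81 = 11.772 N
½kδ² − Wδ − Wh = 0 → δ = (W + √(W² + 2kWh))/k
δ = (11.772 + √(138.58 + 48737))/12.035 = (11.772 + 221.08)/12.035 = 19.348 mm

19.3 mm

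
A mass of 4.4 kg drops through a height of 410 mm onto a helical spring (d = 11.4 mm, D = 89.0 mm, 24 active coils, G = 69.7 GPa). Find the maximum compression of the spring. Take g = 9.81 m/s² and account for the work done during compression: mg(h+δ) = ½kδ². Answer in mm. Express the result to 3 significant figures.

k = Gd⁴/(8D³N_a) = (69.7×10³)(11.4⁴)/(8·89.0³·24) = 8.6972 N/mm
W = mg = 4.4 × 9.81 = 43.164 N
½kδ² − Wδ − Wh = 0 → δ = (W + √(W² + 2kWh))/k
δ = (43.164 + √(1863.1 + 307834))/8.6972 = (43.164 + 556.5)/8.6972 = 68.949 mm

68.9 mm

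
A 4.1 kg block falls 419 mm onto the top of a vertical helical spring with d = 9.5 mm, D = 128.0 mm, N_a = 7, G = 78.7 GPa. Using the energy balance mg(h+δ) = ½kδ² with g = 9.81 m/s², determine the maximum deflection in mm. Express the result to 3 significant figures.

86.3 mm

k = Gd⁴/(8D³N_a) = (78.7×10³)(9.5⁴)/(8·128.0³·7) = 5.4582 N/mm
W = mg = 4.1 × 9.81 = 40.221 N
½kδ² − Wδ − Wh = 0 → δ = (W + √(W² + 2kWh))/k
δ = (40.221 + √(1617.7 + 183970))/5.4582 = (40.221 + 430.8)/5.4582 = 86.296 mm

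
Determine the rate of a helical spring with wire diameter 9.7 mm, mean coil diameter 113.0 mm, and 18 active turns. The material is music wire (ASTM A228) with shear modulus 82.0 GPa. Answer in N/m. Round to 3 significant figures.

k = Gd⁴/(8D³N_a) = (82.0×10³ × 9.7⁴) / (8 × 113.0³ × 18)
  = 7.2594e+08 / 2.07777e+08 = 3.4938 N/mm = 3493.8 N/m

3490 N/m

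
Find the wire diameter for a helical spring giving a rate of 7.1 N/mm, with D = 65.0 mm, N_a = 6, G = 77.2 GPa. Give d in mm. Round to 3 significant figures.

d = (8D³N_a·k / G)^(1/4) = (8·65.0³·6·7.1 / (77.2×10³))^0.25
  = (1212.3)^0.25 = 5.9007 mm

5.90 mm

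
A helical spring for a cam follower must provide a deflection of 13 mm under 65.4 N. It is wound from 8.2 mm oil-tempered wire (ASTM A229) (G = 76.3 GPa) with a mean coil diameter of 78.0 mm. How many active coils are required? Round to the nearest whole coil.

18

Required rate k = F/δ = 65.4/13 = 5.0308 N/mm
N_a = Gd⁴/(8D³k) = (76.3×10³ × 8.2⁴)/(8 × 78.0³ × 5.0308)
    = 3.44969e+08 / 1.90989e+07 = 18.06 → 18 coils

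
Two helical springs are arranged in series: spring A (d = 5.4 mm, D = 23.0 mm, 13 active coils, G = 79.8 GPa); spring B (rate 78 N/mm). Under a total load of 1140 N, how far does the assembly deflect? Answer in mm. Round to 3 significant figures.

k_A = Gd⁴/(8D³N_a) = (79.8×10³)(5.4⁴)/(8·23.0³·13) = 53.624 N/mm
Series: 1/k_eq = 1/53.624 + 1/78 = 0.031469; k_eq = 31.778 N/mm
δ = F/k_eq = 1140/31.778 = 35.874 mm

35.9 mm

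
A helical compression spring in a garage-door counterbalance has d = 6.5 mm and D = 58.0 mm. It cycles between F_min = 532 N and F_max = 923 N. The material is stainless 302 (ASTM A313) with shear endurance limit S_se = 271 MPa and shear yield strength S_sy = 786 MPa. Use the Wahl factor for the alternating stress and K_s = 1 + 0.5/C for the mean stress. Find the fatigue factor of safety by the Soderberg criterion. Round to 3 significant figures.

C = D/d = 58.0/6.5 = 8.9231; K_W = (4C−1)/(4C−4)+0.615/C = 1.1636; K_s = 1+0.5/C = 1.0560
F_a = (F_max−F_min)/2 = 195.5 N; F_m = (F_max+F_min)/2 = 727.5 N
τ_a = K_W·8F_aD/(πd³) = 1.1636 × 105.14 = 122.34 MPa
τ_m = K_s·8F_mD/(πd³) = 1.0560 × 391.26 = 413.18 MPa
Soderberg: 1/n_f = τ_a/S_se + τ_m/S_sy = 122.34/271 + 413.18/786 = 0.45144 + 0.52567 = 0.97712
n_f = 1/0.97712 = 1.023

1.02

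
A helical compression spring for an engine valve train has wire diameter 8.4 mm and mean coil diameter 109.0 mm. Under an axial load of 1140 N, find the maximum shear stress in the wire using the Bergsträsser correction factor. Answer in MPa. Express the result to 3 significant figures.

Spring index C = D/d = 109.0/8.4 = 12.9762
K_B = (4C+2)/(4C−3) = 53.905/48.905 = 1.1022
τ₀ = 8FD/(πd³) = 8·1140·109.0/(π·8.4³) = 994080/1862 = 533.87 MPa
τ_max = K·τ₀ = 1.1022 × 533.87 = 588.45 MPa

588 MPa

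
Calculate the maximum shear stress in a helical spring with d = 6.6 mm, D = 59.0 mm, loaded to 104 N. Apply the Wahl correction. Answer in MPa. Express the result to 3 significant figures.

63.2 MPa

Spring index C = D/d = 59.0/6.6 = 8.9394
K_W = (4C−1)/(4C−4) + 0.615/C = 34.758/31.758 + 0.0688 = 1.1633
τ₀ = 8FD/(πd³) = 8·104·59.0/(π·6.6³) = 49088/903.2 = 54.349 MPa
τ_max = K·τ₀ = 1.1633 × 54.349 = 63.222 MPa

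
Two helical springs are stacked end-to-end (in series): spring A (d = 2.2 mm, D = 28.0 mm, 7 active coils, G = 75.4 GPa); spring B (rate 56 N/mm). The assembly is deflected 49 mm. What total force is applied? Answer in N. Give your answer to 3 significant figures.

68.6 N

k_A = Gd⁴/(8D³N_a) = (75.4×10³)(2.2⁴)/(8·28.0³·7) = 1.4368 N/mm
Series: 1/k_eq = 1/1.4368 + 1/56 = 0.71384; k_eq = 1.4009 N/mm
F = k_eq·δ = 1.4009·49 = 68.643 N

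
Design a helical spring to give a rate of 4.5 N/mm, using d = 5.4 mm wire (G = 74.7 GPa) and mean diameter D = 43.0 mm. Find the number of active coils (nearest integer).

N_a = Gd⁴/(8D³k) = (74.7×10³ × 5.4⁴)/(8 × 43.0³ × 4.5)
    = 6.35178e+07 / 2.86225e+06 = 22.19 → 22 coils

22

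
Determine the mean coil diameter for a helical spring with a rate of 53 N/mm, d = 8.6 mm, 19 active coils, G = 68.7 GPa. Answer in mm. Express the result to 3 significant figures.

36.0 mm

D = (Gd⁴/(8N_a·k))^(1/3) = (68.7×10³·8.6⁴/(8·19·53))^(1/3)
  = (46647.8)^(1/3) = 35.9979 mm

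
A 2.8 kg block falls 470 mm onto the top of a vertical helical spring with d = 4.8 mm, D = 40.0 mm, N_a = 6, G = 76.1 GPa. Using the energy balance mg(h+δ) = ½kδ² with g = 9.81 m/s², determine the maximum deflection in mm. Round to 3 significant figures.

k = Gd⁴/(8D³N_a) = (76.1×10³)(4.8⁴)/(8·40.0³·6) = 13.15 N/mm
W = mg = 2.8 × 9.81 = 27.468 N
½kδ² − Wδ − Wh = 0 → δ = (W + √(W² + 2kWh))/k
δ = (27.468 + √(754.49 + 339534))/13.15 = (27.468 + 583.34)/13.15 = 46.449 mm

46.4 mm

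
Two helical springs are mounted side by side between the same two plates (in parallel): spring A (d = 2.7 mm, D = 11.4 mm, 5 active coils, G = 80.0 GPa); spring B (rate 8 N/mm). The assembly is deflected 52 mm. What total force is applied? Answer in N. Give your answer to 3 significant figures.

k_A = Gd⁴/(8D³N_a) = (80.0×10³)(2.7⁴)/(8·11.4³·5) = 71.742 N/mm
Parallel: k_eq = 71.742 + 8 = 79.742 N/mm
F = k_eq·δ = 79.742·52 = 4146.6 N

4150 N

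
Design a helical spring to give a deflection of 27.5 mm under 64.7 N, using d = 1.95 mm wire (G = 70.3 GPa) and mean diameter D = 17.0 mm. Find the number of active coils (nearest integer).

11

Required rate k = F/δ = 64.7/27.5 = 2.3527 N/mm
N_a = Gd⁴/(8D³k) = (70.3×10³ × 1.95⁴)/(8 × 17.0³ × 2.3527)
    = 1.01647e+06 / 92471.6 = 10.99 → 11 coils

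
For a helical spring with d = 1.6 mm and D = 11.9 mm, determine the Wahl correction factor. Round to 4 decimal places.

C = D/d = 11.9/1.6 = 7.4375
K_W = (4C−1)/(4C−4) + 0.615/C = 28.750/25.750 + 0.0827 = 1.1992

1.1992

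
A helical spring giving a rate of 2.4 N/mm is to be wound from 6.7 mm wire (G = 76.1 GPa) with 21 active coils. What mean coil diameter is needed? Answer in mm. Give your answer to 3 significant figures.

D = (Gd⁴/(8N_a·k))^(1/3) = (76.1×10³·6.7⁴/(8·21·2.4))^(1/3)
  = (380332)^(1/3) = 72.4527 mm

72.5 mm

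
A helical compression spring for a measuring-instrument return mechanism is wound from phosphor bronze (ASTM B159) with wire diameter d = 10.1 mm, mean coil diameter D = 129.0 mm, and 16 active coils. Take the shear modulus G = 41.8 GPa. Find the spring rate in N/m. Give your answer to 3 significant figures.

k = Gd⁴/(8D³N_a) = (41.8×10³ × 10.1⁴) / (8 × 129.0³ × 16)
  = 4.34972e+08 / 2.74776e+08 = 1.583 N/mm = 1583 N/m

1580 N/m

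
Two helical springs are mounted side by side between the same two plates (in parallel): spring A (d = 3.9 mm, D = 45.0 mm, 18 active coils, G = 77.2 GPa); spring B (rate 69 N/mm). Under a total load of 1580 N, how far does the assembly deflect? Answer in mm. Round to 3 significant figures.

k_A = Gd⁴/(8D³N_a) = (77.2×10³)(3.9⁴)/(8·45.0³·18) = 1.3611 N/mm
Parallel: k_eq = 1.3611 + 69 = 70.361 N/mm
δ = F/k_eq = 1580/70.361 = 22.456 mm

22.5 mm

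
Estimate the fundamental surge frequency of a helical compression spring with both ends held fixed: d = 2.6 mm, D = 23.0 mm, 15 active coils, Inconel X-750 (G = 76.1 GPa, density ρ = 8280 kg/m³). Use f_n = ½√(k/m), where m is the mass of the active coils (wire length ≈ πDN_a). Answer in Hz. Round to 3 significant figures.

k = Gd⁴/(8D³N_a) = (76.1×10³)(2.6⁴)/(8·23.0³·15) = 2.3818 N/mm = 2381.8 N/m
Wire length L = πDN_a = π·23.0·15 = 1083.8 mm
m = ρ·(πd²/4)·L = 8280 × 5.3093×10⁻⁶ m² × 1.0838 m = 0.047647 kg
f_n = ½√(k/m) = 0.5·√(2381.8/0.047647) = 0.5·√(49989) = 111.79 Hz

112 Hz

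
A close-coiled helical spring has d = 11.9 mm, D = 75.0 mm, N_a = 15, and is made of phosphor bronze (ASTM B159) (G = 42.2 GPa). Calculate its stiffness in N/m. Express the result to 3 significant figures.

k = Gd⁴/(8D³N_a) = (42.2×10³ × 11.9⁴) / (8 × 75.0³ × 15)
  = 8.46253e+08 / 5.0625e+07 = 16.716 N/mm = 16716 N/m

16700 N/m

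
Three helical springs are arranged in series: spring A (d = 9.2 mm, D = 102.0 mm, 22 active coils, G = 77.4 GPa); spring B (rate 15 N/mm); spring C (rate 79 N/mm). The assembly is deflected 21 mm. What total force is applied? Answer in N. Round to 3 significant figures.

k_A = Gd⁴/(8D³N_a) = (77.4×10³)(9.2⁴)/(8·102.0³·22) = 2.9688 N/mm
Series: 1/k_eq = 1/2.9688 + 1/15 + 1/79 = 0.41616; k_eq = 2.4029 N/mm
F = k_eq·δ = 2.4029·21 = 50.461 N

50.5 N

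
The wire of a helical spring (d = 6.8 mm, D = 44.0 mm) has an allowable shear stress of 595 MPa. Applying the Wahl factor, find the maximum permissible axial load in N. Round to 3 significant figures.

C = D/d = 44.0/6.8 = 6.4706
K_W = (4C−1)/(4C−4) + 0.615/C = 24.882/21.882 + 0.0950 = 1.2321
τ_max = K·8FD/(πd³) → F_max = τ_allow·πd³/(8DK)
F_max = 595·π·6.8³/(8·44.0·1.2321) = 5.8775e+05/433.71 = 1355.2 N

1360 N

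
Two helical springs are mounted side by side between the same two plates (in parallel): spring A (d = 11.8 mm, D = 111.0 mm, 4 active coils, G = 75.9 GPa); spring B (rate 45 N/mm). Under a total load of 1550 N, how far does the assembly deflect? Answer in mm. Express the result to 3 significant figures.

19.7 mm

k_A = Gd⁴/(8D³N_a) = (75.9×10³)(11.8⁴)/(8·111.0³·4) = 33.624 N/mm
Parallel: k_eq = 33.624 + 45 = 78.624 N/mm
δ = F/k_eq = 1550/78.624 = 19.714 mm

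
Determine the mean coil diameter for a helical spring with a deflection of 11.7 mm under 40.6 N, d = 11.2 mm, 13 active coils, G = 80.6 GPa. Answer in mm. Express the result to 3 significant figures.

152 mm

Required rate k = F/δ = 40.6/11.7 = 3.4701 N/mm
D = (Gd⁴/(8N_a·k))^(1/3) = (80.6×10³·11.2⁴/(8·13·3.4701))^(1/3)
  = (3.51426e+06)^(1/3) = 152.0353 mm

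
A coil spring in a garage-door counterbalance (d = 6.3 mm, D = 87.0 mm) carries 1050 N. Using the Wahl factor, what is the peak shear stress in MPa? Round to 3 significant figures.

1030 MPa

Spring index C = D/d = 87.0/6.3 = 13.8095
K_W = (4C−1)/(4C−4) + 0.615/C = 54.238/51.238 + 0.0445 = 1.1031
τ₀ = 8FD/(πd³) = 8·1050·87.0/(π·6.3³) = 730800/785.55 = 930.31 MPa
τ_max = K·τ₀ = 1.1031 × 930.31 = 1026.2 MPa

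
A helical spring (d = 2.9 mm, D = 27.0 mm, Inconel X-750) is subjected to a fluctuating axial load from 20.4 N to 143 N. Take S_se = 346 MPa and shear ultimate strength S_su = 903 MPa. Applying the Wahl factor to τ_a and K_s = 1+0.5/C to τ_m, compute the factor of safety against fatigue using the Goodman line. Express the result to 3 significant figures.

1.18

C = D/d = 27.0/2.9 = 9.3103; K_W = (4C−1)/(4C−4)+0.615/C = 1.1563; K_s = 1+0.5/C = 1.0537
F_a = (F_max−F_min)/2 = 61.3 N; F_m = (F_max+F_min)/2 = 81.7 N
τ_a = K_W·8F_aD/(πd³) = 1.1563 × 172.81 = 199.82 MPa
τ_m = K_s·8F_mD/(πd³) = 1.0537 × 230.32 = 242.69 MPa
Goodman: 1/n_f = τ_a/S_se + τ_m/S_su = 199.82/346 + 242.69/903 = 0.57752 + 0.26876 = 0.84628
n_f = 1/0.84628 = 1.182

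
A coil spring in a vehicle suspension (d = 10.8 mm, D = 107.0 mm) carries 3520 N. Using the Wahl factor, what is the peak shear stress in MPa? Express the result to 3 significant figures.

873 MPa

Spring index C = D/d = 107.0/10.8 = 9.9074
K_W = (4C−1)/(4C−4) + 0.615/C = 38.630/35.630 + 0.0621 = 1.1463
τ₀ = 8FD/(πd³) = 8·3520·107.0/(π·10.8³) = 3.01312e+06/3957.5 = 761.37 MPa
τ_max = K·τ₀ = 1.1463 × 761.37 = 872.74 MPa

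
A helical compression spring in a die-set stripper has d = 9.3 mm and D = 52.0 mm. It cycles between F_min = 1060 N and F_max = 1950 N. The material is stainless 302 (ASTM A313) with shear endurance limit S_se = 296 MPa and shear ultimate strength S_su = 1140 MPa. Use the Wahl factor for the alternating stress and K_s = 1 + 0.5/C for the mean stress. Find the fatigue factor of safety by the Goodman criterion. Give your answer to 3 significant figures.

C = D/d = 52.0/9.3 = 5.5914; K_W = (4C−1)/(4C−4)+0.615/C = 1.2733; K_s = 1+0.5/C = 1.0894
F_a = (F_max−F_min)/2 = 445 N; F_m = (F_max+F_min)/2 = 1505 N
τ_a = K_W·8F_aD/(πd³) = 1.2733 × 73.258 = 93.282 MPa
τ_m = K_s·8F_mD/(πd³) = 1.0894 × 247.76 = 269.92 MPa
Goodman: 1/n_f = τ_a/S_se + τ_m/S_su = 93.282/296 + 269.92/1140 = 0.31514 + 0.23677 = 0.55191
n_f = 1/0.55191 = 1.812

1.81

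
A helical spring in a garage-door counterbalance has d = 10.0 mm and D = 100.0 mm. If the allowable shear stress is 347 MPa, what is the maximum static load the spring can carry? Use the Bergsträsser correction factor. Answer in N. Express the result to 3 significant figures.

C = D/d = 100.0/10.0 = 10.0000
K_B = (4C+2)/(4C−3) = 42.000/37.000 = 1.1351
τ_max = K·8FD/(πd³) → F_max = τ_allow·πd³/(8DK)
F_max = 347·π·10.0³/(8·100.0·1.1351) = 1.0901e+06/908.11 = 1200.4 N

1200 N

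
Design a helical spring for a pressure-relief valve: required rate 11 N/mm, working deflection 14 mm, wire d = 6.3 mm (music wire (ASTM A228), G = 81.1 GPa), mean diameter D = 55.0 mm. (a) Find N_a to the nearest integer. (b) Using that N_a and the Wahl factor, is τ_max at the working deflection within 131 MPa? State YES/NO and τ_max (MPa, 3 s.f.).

N_a = Gd⁴/(8D³k) = (81.1×10³)(6.3⁴)/(8·55.0³·11) = 8.726 → N_a = 9
Actual rate k = Gd⁴/(8D³·9) = 10.665 N/mm
Working load F = kδ = 10.665·14 = 149.31 N
C = 55.0/6.3 = 8.7302; K_W = (4C−1)/(4C−4)+0.615/C = 1.1675
τ_max = K_W·8FD/(πd³) = 1.1675·83.632 = 97.638 MPa
τ_max ≤ 131 MPa → acceptable

(a) 9 coils; (b) YES, τ_max = 97.6 MPa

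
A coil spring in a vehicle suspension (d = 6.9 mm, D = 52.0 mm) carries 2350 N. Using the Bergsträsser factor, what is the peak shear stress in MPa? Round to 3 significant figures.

Spring index C = D/d = 52.0/6.9 = 7.5362
K_B = (4C+2)/(4C−3) = 32.145/27.145 = 1.1842
τ₀ = 8FD/(πd³) = 8·2350·52.0/(π·6.9³) = 977600/1032 = 947.25 MPa
τ_max = K·τ₀ = 1.1842 × 947.25 = 1121.7 MPa

1120 MPa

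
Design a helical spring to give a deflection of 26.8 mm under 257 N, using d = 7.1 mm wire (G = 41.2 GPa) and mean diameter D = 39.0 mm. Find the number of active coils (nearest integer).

23

Required rate k = F/δ = 257/26.8 = 9.5896 N/mm
N_a = Gd⁴/(8D³k) = (41.2×10³ × 7.1⁴)/(8 × 39.0³ × 9.5896)
    = 1.04696e+08 / 4.55074e+06 = 23.01 → 23 coils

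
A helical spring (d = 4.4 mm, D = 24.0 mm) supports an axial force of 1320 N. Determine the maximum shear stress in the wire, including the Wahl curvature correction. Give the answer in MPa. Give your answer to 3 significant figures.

Spring index C = D/d = 24.0/4.4 = 5.4545
K_W = (4C−1)/(4C−4) + 0.615/C = 20.818/17.818 + 0.1128 = 1.2811
τ₀ = 8FD/(πd³) = 8·1320·24.0/(π·4.4³) = 253440/267.61 = 947.04 MPa
τ_max = K·τ₀ = 1.2811 × 947.04 = 1213.3 MPa

1210 MPa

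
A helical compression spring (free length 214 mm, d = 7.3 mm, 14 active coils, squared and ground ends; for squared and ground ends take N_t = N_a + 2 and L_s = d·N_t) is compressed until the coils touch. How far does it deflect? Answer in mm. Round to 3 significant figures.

97.2 mm

N_t = 16; L_s = 7.3·16 = 116.8 mm
δ_solid = L₀ − L_s = 214 − 116.8 = 97.2 mm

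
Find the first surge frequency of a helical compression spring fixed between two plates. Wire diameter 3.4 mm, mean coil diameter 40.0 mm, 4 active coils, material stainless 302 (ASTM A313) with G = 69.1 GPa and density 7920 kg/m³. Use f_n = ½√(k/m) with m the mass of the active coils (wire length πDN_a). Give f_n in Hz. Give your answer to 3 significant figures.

k = Gd⁴/(8D³N_a) = (69.1×10³)(3.4⁴)/(8·40.0³·4) = 4.5088 N/mm = 4508.8 N/m
Wire length L = πDN_a = π·40.0·4 = 502.65 mm
m = ρ·(πd²/4)·L = 7920 × 9.0792×10⁻⁶ m² × 0.50265 m = 0.036145 kg
f_n = ½√(k/m) = 0.5·√(4508.8/0.036145) = 0.5·√(1.2474e+05) = 176.6 Hz

177 Hz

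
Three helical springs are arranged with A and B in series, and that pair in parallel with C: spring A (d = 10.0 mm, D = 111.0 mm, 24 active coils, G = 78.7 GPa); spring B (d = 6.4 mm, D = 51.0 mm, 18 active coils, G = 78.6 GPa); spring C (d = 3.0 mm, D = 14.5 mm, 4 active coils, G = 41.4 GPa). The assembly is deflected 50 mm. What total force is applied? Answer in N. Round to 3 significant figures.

1820 N

k_A = Gd⁴/(8D³N_a) = (78.7×10³)(10.0⁴)/(8·111.0³·24) = 2.9971 N/mm
k_B = Gd⁴/(8D³N_a) = (78.6×10³)(6.4⁴)/(8·51.0³·18) = 6.9035 N/mm
k_C = Gd⁴/(8D³N_a) = (41.4×10³)(3.0⁴)/(8·14.5³·4) = 34.374 N/mm
Springs A,B series: k_AB = 1/(1/2.9971+1/6.9035) = 2.0898 N/mm; parallel with C: k_eq = 2.0898+34.374 = 36.464 N/mm
F = k_eq·δ = 36.464·50 = 1823.2 N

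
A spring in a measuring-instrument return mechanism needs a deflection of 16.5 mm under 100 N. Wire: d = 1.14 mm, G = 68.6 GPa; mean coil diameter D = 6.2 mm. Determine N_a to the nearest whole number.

Required rate k = F/δ = 100/16.5 = 6.0606 N/mm
N_a = Gd⁴/(8D³k) = (68.6×10³ × 1.14⁴)/(8 × 6.2³ × 6.0606)
    = 115863 / 11555.3 = 10.03 → 10 coils

10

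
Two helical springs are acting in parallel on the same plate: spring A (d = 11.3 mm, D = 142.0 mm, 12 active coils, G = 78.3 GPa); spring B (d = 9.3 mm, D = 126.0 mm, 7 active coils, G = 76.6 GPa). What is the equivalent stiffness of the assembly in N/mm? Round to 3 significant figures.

9.76 N/mm

k_A = Gd⁴/(8D³N_a) = (78.3×10³)(11.3⁴)/(8·142.0³·12) = 4.6445 N/mm
k_B = Gd⁴/(8D³N_a) = (76.6×10³)(9.3⁴)/(8·126.0³·7) = 5.1152 N/mm
Parallel: k_eq = 4.6445 + 5.1152 = 9.7597 N/mm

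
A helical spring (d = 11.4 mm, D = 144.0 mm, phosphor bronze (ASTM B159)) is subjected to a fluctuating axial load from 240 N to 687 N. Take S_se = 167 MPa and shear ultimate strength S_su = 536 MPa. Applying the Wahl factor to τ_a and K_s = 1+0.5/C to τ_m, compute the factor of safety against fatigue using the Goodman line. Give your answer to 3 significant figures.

1.69

C = D/d = 144.0/11.4 = 12.6316; K_W = (4C−1)/(4C−4)+0.615/C = 1.1132; K_s = 1+0.5/C = 1.0396
F_a = (F_max−F_min)/2 = 223.5 N; F_m = (F_max+F_min)/2 = 463.5 N
τ_a = K_W·8F_aD/(πd³) = 1.1132 × 55.318 = 61.578 MPa
τ_m = K_s·8F_mD/(πd³) = 1.0396 × 114.72 = 119.26 MPa
Goodman: 1/n_f = τ_a/S_se + τ_m/S_su = 61.578/167 + 119.26/536 = 0.36873 + 0.22250 = 0.59123
n_f = 1/0.59123 = 1.691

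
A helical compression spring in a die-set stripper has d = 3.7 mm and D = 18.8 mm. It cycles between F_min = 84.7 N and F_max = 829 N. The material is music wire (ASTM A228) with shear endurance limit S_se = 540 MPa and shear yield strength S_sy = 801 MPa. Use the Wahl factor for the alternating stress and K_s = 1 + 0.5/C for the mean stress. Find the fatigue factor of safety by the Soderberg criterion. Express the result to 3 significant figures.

0.693

C = D/d = 18.8/3.7 = 5.0811; K_W = (4C−1)/(4C−4)+0.615/C = 1.3048; K_s = 1+0.5/C = 1.0984
F_a = (F_max−F_min)/2 = 372.15 N; F_m = (F_max+F_min)/2 = 456.85 N
τ_a = K_W·8F_aD/(πd³) = 1.3048 × 351.73 = 458.94 MPa
τ_m = K_s·8F_mD/(πd³) = 1.0984 × 431.78 = 474.27 MPa
Soderberg: 1/n_f = τ_a/S_se + τ_m/S_sy = 458.94/540 + 474.27/801 = 0.84989 + 0.59210 = 1.442
n_f = 1/1.442 = 0.6935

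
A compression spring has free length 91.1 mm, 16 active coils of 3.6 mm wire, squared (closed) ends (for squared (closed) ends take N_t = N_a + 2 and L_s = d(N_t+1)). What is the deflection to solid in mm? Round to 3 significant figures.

N_t = 18; L_s = 3.6·19 = 68.4 mm
δ_solid = L₀ − L_s = 91.1 − 68.4 = 22.7 mm

22.7 mm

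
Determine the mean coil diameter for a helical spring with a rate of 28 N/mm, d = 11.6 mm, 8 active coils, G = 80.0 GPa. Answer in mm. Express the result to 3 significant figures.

D = (Gd⁴/(8N_a·k))^(1/3) = (80.0×10³·11.6⁴/(8·8·28))^(1/3)
  = (808321)^(1/3) = 93.1525 mm

93.2 mm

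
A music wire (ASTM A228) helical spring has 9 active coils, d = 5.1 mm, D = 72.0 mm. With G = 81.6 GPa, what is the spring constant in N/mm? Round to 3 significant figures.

k = Gd⁴/(8D³N_a) = (81.6×10³ × 5.1⁴) / (8 × 72.0³ × 9)
  = 5.5204e+07 / 2.68739e+07 = 2.0542 N/mm

2.05 N/mm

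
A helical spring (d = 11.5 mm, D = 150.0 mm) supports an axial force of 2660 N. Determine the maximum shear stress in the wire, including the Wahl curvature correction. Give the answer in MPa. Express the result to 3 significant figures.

741 MPa

Spring index C = D/d = 150.0/11.5 = 13.0435
K_W = (4C−1)/(4C−4) + 0.615/C = 51.174/48.174 + 0.0472 = 1.1094
τ₀ = 8FD/(πd³) = 8·2660·150.0/(π·11.5³) = 3.192e+06/4778 = 668.07 MPa
τ_max = K·τ₀ = 1.1094 × 668.07 = 741.17 MPa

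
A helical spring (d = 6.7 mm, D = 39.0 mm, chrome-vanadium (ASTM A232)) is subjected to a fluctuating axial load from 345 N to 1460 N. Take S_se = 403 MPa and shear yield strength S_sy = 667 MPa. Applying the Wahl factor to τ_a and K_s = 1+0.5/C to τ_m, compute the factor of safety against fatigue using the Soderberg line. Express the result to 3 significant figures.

C = D/d = 39.0/6.7 = 5.8209; K_W = (4C−1)/(4C−4)+0.615/C = 1.2612; K_s = 1+0.5/C = 1.0859
F_a = (F_max−F_min)/2 = 557.5 N; F_m = (F_max+F_min)/2 = 902.5 N
τ_a = K_W·8F_aD/(πd³) = 1.2612 × 184.09 = 232.18 MPa
τ_m = K_s·8F_mD/(πd³) = 1.0859 × 298.01 = 323.61 MPa
Soderberg: 1/n_f = τ_a/S_se + τ_m/S_sy = 232.18/403 + 323.61/667 = 0.57612 + 0.48517 = 1.0613
n_f = 1/1.0613 = 0.9423

0.942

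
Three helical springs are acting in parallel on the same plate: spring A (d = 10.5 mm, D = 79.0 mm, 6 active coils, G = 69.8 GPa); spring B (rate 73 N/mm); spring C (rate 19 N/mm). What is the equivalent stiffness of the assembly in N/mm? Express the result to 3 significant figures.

k_A = Gd⁴/(8D³N_a) = (69.8×10³)(10.5⁴)/(8·79.0³·6) = 35.85 N/mm
Parallel: k_eq = 35.85 + 73 + 19 = 127.85 N/mm

128 N/mm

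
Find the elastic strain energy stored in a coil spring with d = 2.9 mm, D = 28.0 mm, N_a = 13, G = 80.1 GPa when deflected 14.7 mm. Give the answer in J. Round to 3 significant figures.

k = Gd⁴/(8D³N_a) = (80.1×10³)(2.9⁴)/(8·28.0³·13) = 2.4815 N/mm
U = ½kδ² = 0.5 × 2.4815 × 14.7² = 268.12 N·mm = 0.26812 J

0.268 J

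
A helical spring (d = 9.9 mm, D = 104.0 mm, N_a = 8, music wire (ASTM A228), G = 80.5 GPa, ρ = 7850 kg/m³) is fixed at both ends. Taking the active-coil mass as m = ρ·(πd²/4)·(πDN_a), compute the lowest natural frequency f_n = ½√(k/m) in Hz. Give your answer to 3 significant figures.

41.2 Hz

k = Gd⁴/(8D³N_a) = (80.5×10³)(9.9⁴)/(8·104.0³·8) = 10.741 N/mm = 10741 N/m
Wire length L = πDN_a = π·104.0·8 = 2613.8 mm
m = ρ·(πd²/4)·L = 7850 × 76.977×10⁻⁶ m² × 2.6138 m = 1.5794 kg
f_n = ½√(k/m) = 0.5·√(10741/1.5794) = 0.5·√(6800.7) = 41.233 Hz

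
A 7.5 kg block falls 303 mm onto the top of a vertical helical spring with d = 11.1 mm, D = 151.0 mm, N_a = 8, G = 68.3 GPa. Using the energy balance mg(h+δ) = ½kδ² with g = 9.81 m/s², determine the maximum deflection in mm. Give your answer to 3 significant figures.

114 mm

k = Gd⁴/(8D³N_a) = (68.3×10³)(11.1⁴)/(8·151.0³·8) = 4.7055 N/mm
W = mg = 7.5 × 9.81 = 73.575 N
½kδ² − Wδ − Wh = 0 → δ = (W + √(W² + 2kWh))/k
δ = (73.575 + √(5413.3 + 209800))/4.7055 = (73.575 + 463.91)/4.7055 = 114.23 mm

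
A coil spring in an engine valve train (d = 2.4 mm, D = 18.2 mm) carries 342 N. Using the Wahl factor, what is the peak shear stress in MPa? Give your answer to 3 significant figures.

Spring index C = D/d = 18.2/2.4 = 7.5833
K_W = (4C−1)/(4C−4) + 0.615/C = 29.333/26.333 + 0.0811 = 1.1950
τ₀ = 8FD/(πd³) = 8·342·18.2/(π·2.4³) = 49795.2/43.429 = 1146.6 MPa
τ_max = K·τ₀ = 1.1950 × 1146.6 = 1370.2 MPa

1370 MPa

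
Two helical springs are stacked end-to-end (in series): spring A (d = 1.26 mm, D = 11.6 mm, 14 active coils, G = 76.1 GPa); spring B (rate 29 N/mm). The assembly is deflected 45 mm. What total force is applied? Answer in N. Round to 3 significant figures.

47.6 N

k_A = Gd⁴/(8D³N_a) = (76.1×10³)(1.26⁴)/(8·11.6³·14) = 1.0972 N/mm
Series: 1/k_eq = 1/1.0972 + 1/29 = 0.94592; k_eq = 1.0572 N/mm
F = k_eq·δ = 1.0572·45 = 47.573 N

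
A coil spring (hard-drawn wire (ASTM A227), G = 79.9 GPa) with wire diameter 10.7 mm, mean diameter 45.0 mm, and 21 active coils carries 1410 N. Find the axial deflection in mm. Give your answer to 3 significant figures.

20.6 mm

k = Gd⁴/(8D³N_a) = (79.9×10³)(10.7⁴)/(8·45.0³·21) = 68.412 N/mm
δ = F/k = 1410 / 68.412 = 20.61 mm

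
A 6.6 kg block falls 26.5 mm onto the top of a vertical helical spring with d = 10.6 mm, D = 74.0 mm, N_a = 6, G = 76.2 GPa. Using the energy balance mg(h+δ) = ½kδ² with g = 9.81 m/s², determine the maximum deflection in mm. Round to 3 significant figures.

9.74 mm

k = Gd⁴/(8D³N_a) = (76.2×10³)(10.6⁴)/(8·74.0³·6) = 49.459 N/mm
W = mg = 6.6 × 9.81 = 64.746 N
½kδ² − Wδ − Wh = 0 → δ = (W + √(W² + 2kWh))/k
δ = (64.746 + √(4192 + 169719))/49.459 = (64.746 + 417.03)/49.459 = 9.7409 mm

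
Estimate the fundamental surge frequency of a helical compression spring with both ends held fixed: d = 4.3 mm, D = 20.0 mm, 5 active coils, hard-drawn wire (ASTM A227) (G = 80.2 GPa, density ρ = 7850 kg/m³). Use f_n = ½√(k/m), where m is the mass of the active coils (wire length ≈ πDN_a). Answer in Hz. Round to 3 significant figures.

773 Hz

k = Gd⁴/(8D³N_a) = (80.2×10³)(4.3⁴)/(8·20.0³·5) = 85.684 N/mm = 85684 N/m
Wire length L = πDN_a = π·20.0·5 = 314.16 mm
m = ρ·(πd²/4)·L = 7850 × 14.522×10⁻⁶ m² × 0.31416 m = 0.035813 kg
f_n = ½√(k/m) = 0.5·√(85684/0.035813) = 0.5·√(2.3925e+06) = 773.39 Hz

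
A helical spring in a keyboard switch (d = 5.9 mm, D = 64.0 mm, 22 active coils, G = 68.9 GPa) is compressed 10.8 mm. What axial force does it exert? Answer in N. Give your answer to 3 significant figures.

19.5 N

k = Gd⁴/(8D³N_a) = (68.9×10³)(5.9⁴)/(8·64.0³·22) = 1.8096 N/mm
F = k·δ = 1.8096 × 10.8 = 19.543 N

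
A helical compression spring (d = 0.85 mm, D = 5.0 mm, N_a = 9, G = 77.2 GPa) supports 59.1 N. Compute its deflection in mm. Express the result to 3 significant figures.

13.2 mm

k = Gd⁴/(8D³N_a) = (77.2×10³)(0.85⁴)/(8·5.0³·9) = 4.4777 N/mm
δ = F/k = 59.1 / 4.4777 = 13.199 mm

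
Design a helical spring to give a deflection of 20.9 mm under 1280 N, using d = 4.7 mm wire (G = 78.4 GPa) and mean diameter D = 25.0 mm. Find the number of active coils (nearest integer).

5

Required rate k = F/δ = 1280/20.9 = 61.244 N/mm
N_a = Gd⁴/(8D³k) = (78.4×10³ × 4.7⁴)/(8 × 25.0³ × 61.244)
    = 3.82567e+07 / 7.6555e+06 = 4.997 → 5 coils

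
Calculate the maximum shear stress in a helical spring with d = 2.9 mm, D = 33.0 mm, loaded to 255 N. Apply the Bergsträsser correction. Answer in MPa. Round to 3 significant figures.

Spring index C = D/d = 33.0/2.9 = 11.3793
K_B = (4C+2)/(4C−3) = 47.517/42.517 = 1.1176
τ₀ = 8FD/(πd³) = 8·255·33.0/(π·2.9³) = 67320/76.62 = 878.62 MPa
τ_max = K·τ₀ = 1.1176 × 878.62 = 981.94 MPa

982 MPa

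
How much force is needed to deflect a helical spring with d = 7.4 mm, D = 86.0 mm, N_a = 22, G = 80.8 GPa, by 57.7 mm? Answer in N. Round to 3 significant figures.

125 N

k = Gd⁴/(8D³N_a) = (80.8×10³)(7.4⁴)/(8·86.0³·22) = 2.1644 N/mm
F = k·δ = 2.1644 × 57.7 = 124.88 N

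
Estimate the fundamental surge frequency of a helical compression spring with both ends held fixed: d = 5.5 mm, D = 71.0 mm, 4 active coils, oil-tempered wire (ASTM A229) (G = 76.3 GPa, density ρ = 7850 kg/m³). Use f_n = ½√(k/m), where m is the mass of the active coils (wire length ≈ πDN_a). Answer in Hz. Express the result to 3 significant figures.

k = Gd⁴/(8D³N_a) = (76.3×10³)(5.5⁴)/(8·71.0³·4) = 6.0961 N/mm = 6096.1 N/m
Wire length L = πDN_a = π·71.0·4 = 892.21 mm
m = ρ·(πd²/4)·L = 7850 × 23.758×10⁻⁶ m² × 0.89221 m = 0.1664 kg
f_n = ½√(k/m) = 0.5·√(6096.1/0.1664) = 0.5·√(36635) = 95.701 Hz

95.7 Hz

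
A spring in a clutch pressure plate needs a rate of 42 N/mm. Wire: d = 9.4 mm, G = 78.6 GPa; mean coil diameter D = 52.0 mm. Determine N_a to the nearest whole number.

13

N_a = Gd⁴/(8D³k) = (78.6×10³ × 9.4⁴)/(8 × 52.0³ × 42)
    = 6.13669e+08 / 4.72443e+07 = 12.99 → 13 coils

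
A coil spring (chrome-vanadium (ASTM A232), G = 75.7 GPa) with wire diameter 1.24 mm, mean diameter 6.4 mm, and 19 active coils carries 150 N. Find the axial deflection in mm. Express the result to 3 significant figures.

k = Gd⁴/(8D³N_a) = (75.7×10³)(1.24⁴)/(8·6.4³·19) = 4.4916 N/mm
δ = F/k = 150 / 4.4916 = 33.396 mm

33.4 mm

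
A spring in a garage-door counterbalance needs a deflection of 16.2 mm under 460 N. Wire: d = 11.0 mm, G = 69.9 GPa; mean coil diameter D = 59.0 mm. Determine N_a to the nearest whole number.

Required rate k = F/δ = 460/16.2 = 28.395 N/mm
N_a = Gd⁴/(8D³k) = (69.9×10³ × 11.0⁴)/(8 × 59.0³ × 28.395)
    = 1.02341e+09 / 4.6654e+07 = 21.94 → 22 coils

22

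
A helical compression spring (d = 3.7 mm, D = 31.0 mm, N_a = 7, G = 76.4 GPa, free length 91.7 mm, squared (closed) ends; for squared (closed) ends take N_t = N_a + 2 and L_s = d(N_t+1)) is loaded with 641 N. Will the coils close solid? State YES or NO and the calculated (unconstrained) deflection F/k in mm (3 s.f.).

k = Gd⁴/(8D³N_a) = (76.4×10³)(3.7⁴)/(8·31.0³·7) = 8.5828 N/mm
N_t = 9; L_s = 3.7·10 = 37 mm; δ_solid = L₀ − L_s = 91.7 − 37 = 54.7 mm
δ = F/k = 641/8.5828 = 74.685 mm
δ ≥ δ_solid → spring goes solid

YES, δ = 74.7 mm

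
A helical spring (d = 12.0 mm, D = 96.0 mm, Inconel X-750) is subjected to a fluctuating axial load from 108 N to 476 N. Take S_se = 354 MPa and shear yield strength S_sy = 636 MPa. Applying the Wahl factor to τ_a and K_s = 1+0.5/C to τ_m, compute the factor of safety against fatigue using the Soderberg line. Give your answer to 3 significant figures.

6.41

C = D/d = 96.0/12.0 = 8.0000; K_W = (4C−1)/(4C−4)+0.615/C = 1.1840; K_s = 1+0.5/C = 1.0625
F_a = (F_max−F_min)/2 = 184 N; F_m = (F_max+F_min)/2 = 292 N
τ_a = K_W·8F_aD/(πd³) = 1.1840 × 26.031 = 30.821 MPa
τ_m = K_s·8F_mD/(πd³) = 1.0625 × 41.31 = 43.891 MPa
Soderberg: 1/n_f = τ_a/S_se + τ_m/S_sy = 30.821/354 + 43.891/636 = 0.08706 + 0.06901 = 0.15608
n_f = 1/0.15608 = 6.407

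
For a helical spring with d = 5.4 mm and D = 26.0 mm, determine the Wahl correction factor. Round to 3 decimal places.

1.324

C = D/d = 26.0/5.4 = 4.8148
K_W = (4C−1)/(4C−4) + 0.615/C = 18.259/15.259 + 0.1277 = 1.3243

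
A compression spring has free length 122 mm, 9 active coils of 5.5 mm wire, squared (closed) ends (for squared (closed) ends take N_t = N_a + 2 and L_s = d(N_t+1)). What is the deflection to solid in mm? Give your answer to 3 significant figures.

N_t = 11; L_s = 5.5·12 = 66 mm
δ_solid = L₀ − L_s = 122 − 66 = 56 mm

56.0 mm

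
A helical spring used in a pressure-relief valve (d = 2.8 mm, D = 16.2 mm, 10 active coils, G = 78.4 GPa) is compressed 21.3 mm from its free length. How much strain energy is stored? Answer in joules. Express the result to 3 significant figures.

3.21 J

k = Gd⁴/(8D³N_a) = (78.4×10³)(2.8⁴)/(8·16.2³·10) = 14.168 N/mm
U = ½kδ² = 0.5 × 14.168 × 21.3² = 3214 N·mm = 3.214 J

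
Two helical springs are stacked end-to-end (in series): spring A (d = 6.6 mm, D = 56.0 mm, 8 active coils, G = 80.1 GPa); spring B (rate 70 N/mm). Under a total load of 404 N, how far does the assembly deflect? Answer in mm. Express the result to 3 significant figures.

35.6 mm

k_A = Gd⁴/(8D³N_a) = (80.1×10³)(6.6⁴)/(8·56.0³·8) = 13.523 N/mm
Series: 1/k_eq = 1/13.523 + 1/70 = 0.088235; k_eq = 11.333 N/mm
δ = F/k_eq = 404/11.333 = 35.647 mm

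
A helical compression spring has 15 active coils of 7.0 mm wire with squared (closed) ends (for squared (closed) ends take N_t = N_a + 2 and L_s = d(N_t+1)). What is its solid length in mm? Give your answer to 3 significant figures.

126 mm

squared (closed) ends: N_t = N_a + 2 = 15 + 2 = 17
L_s = d·(N_t+1) = 7.0 × 18 = 126 mm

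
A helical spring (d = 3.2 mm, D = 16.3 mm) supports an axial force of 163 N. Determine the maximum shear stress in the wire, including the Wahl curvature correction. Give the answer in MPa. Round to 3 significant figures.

269 MPa

Spring index C = D/d = 16.3/3.2 = 5.0938
K_W = (4C−1)/(4C−4) + 0.615/C = 19.375/16.375 + 0.1207 = 1.3039
τ₀ = 8FD/(πd³) = 8·163·16.3/(π·3.2³) = 21255.2/102.94 = 206.47 MPa
τ_max = K·τ₀ = 1.3039 × 206.47 = 269.23 MPa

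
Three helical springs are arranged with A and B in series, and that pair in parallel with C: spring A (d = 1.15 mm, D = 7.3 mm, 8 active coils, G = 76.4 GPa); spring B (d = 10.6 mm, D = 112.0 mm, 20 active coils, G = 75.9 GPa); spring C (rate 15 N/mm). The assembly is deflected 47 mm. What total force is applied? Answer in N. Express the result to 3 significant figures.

k_A = Gd⁴/(8D³N_a) = (76.4×10³)(1.15⁴)/(8·7.3³·8) = 5.3671 N/mm
k_B = Gd⁴/(8D³N_a) = (75.9×10³)(10.6⁴)/(8·112.0³·20) = 4.2628 N/mm
Springs A,B series: k_AB = 1/(1/5.3671+1/4.2628) = 2.3758 N/mm; parallel with C: k_eq = 2.3758+15 = 17.376 N/mm
F = k_eq·δ = 17.376·47 = 816.66 N

817 N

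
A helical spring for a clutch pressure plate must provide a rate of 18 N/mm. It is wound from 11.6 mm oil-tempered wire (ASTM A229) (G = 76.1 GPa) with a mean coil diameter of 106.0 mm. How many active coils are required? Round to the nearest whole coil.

8

N_a = Gd⁴/(8D³k) = (76.1×10³ × 11.6⁴)/(8 × 106.0³ × 18)
    = 1.3779e+09 / 1.71506e+08 = 8.034 → 8 coils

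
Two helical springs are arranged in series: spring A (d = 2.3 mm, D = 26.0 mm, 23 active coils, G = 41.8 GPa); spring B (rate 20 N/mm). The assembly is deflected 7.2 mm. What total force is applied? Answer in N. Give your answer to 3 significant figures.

2.56 N

k_A = Gd⁴/(8D³N_a) = (41.8×10³)(2.3⁴)/(8·26.0³·23) = 0.3617 N/mm
Series: 1/k_eq = 1/0.3617 + 1/20 = 2.8147; k_eq = 0.35528 N/mm
F = k_eq·δ = 0.35528·7.2 = 2.558 N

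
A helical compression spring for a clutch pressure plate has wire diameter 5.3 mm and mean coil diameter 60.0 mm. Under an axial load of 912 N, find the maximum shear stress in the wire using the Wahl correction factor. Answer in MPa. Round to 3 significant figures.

Spring index C = D/d = 60.0/5.3 = 11.3208
K_W = (4C−1)/(4C−4) + 0.615/C = 44.283/41.283 + 0.0543 = 1.1270
τ₀ = 8FD/(πd³) = 8·912·60.0/(π·5.3³) = 437760/467.71 = 935.96 MPa
τ_max = K·τ₀ = 1.1270 × 935.96 = 1054.8 MPa

1050 MPa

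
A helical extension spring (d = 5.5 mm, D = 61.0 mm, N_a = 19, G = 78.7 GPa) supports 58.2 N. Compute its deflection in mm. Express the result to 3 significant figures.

k = Gd⁴/(8D³N_a) = (78.7×10³)(5.5⁴)/(8·61.0³·19) = 2.0873 N/mm
δ = F/k = 58.2 / 2.0873 = 27.882 mm

27.9 mm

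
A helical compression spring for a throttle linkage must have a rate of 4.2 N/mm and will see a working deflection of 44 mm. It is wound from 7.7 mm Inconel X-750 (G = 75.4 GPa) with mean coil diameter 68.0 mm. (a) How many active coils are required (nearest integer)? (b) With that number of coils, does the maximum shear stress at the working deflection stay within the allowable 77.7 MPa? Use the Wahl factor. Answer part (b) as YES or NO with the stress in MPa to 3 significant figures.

(a) 25 coils; (b) NO, τ_max = 82.0 MPa

N_a = Gd⁴/(8D³k) = (75.4×10³)(7.7⁴)/(8·68.0³·4.2) = 25.09 → N_a = 25
Actual rate k = Gd⁴/(8D³·25) = 4.2148 N/mm
Working load F = kδ = 4.2148·44 = 185.45 N
C = 68.0/7.7 = 8.8312; K_W = (4C−1)/(4C−4)+0.615/C = 1.1654
τ_max = K_W·8FD/(πd³) = 1.1654·70.341 = 81.976 MPa
τ_max > 77.7 MPa → exceeds allowable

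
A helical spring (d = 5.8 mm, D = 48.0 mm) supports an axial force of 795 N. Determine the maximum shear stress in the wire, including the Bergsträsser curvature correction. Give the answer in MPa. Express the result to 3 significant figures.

Spring index C = D/d = 48.0/5.8 = 8.2759
K_B = (4C+2)/(4C−3) = 35.103/30.103 = 1.1661
τ₀ = 8FD/(πd³) = 8·795·48.0/(π·5.8³) = 305280/612.96 = 498.04 MPa
τ_max = K·τ₀ = 1.1661 × 498.04 = 580.76 MPa

581 MPa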